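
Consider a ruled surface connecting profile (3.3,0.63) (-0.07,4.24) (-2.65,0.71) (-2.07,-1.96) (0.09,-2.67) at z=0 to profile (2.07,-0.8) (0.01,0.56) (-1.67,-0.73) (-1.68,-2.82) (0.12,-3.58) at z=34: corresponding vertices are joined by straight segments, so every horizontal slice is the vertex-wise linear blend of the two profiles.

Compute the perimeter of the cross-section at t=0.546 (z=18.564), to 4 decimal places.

Perimeter at t=0.546: 15.0747

Cross-section at t=0.546: each vertex is (1-t)·p0[i] + t·p1[i].
  v1: (1-0.546)·(3.3,0.63) + 0.546·(2.07,-0.8) = (2.6284,-0.1508)
  v2: (1-0.546)·(-0.07,4.24) + 0.546·(0.01,0.56) = (-0.0263,2.2307)
  v3: (1-0.546)·(-2.65,0.71) + 0.546·(-1.67,-0.73) = (-2.1149,-0.0762)
  v4: (1-0.546)·(-2.07,-1.96) + 0.546·(-1.68,-2.82) = (-1.8571,-2.4296)
  v5: (1-0.546)·(0.09,-2.67) + 0.546·(0.12,-3.58) = (0.1064,-3.1669)
Perimeter = Σ |v_{i+1} − v_i|:
  edge 1→2: √(-2.6547² + 2.3815²) = 3.5664 (running 3.5664)
  edge 2→3: √(-2.0886² + -2.3070²) = 3.1120 (running 6.6784)
  edge 3→4: √(0.2579² + -2.3533²) = 2.3674 (running 9.0458)
  edge 4→5: √(1.9634² + -0.7373²) = 2.0973 (running 11.1431)
  edge 5→1: √(2.5220² + 3.0161²) = 3.9316 (running 15.0747)
Perimeter = 15.0747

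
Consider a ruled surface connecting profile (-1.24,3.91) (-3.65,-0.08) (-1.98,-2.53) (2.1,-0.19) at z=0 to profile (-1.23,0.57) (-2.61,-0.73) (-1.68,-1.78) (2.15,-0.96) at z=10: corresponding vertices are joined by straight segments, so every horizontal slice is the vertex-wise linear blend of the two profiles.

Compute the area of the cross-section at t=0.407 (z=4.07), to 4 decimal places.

Area at t=0.407: 12.8165

Cross-section at t=0.407: each vertex is (1-t)·p0[i] + t·p1[i].
  v1: (1-0.407)·(-1.24,3.91) + 0.407·(-1.23,0.57) = (-1.2359,2.5506)
  v2: (1-0.407)·(-3.65,-0.08) + 0.407·(-2.61,-0.73) = (-3.2267,-0.3445)
  v3: (1-0.407)·(-1.98,-2.53) + 0.407·(-1.68,-1.78) = (-1.8579,-2.2247)
  v4: (1-0.407)·(2.1,-0.19) + 0.407·(2.15,-0.96) = (2.1204,-0.5034)
Shoelace sum Σ(x_i·y_{i+1} − x_{i+1}·y_i):
  i=1: -1.2359·-0.3445 − -3.2267·2.5506 = +8.6560 (running +8.6560)
  i=2: -3.2267·-2.2247 − -1.8579·-0.3445 = +6.5385 (running +15.1945)
  i=3: -1.8579·-0.5034 − 2.1204·-2.2247 = +5.6525 (running +20.8470)
  i=4: 2.1204·2.5506 − -1.2359·-0.5034 = +4.7861 (running +25.6330)
Area = |Σ|/2 = |25.6330|/2 = 12.8165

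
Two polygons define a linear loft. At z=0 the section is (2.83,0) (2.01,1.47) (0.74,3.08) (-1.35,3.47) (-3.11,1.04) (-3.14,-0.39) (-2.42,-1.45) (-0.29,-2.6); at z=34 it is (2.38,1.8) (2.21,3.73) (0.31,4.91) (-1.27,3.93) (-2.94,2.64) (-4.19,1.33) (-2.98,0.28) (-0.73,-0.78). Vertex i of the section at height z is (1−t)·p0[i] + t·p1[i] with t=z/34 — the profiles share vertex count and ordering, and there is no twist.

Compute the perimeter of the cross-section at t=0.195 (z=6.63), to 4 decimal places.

Perimeter at t=0.195: 17.8380

Cross-section at t=0.195: each vertex is (1-t)·p0[i] + t·p1[i].
  v1: (1-0.195)·(2.83,0) + 0.195·(2.38,1.8) = (2.7422,0.3510)
  v2: (1-0.195)·(2.01,1.47) + 0.195·(2.21,3.73) = (2.0490,1.9107)
  v3: (1-0.195)·(0.74,3.08) + 0.195·(0.31,4.91) = (0.6561,3.4369)
  v4: (1-0.195)·(-1.35,3.47) + 0.195·(-1.27,3.93) = (-1.3344,3.5597)
  v5: (1-0.195)·(-3.11,1.04) + 0.195·(-2.94,2.64) = (-3.0768,1.3520)
  v6: (1-0.195)·(-3.14,-0.39) + 0.195·(-4.19,1.33) = (-3.3447,-0.0546)
  v7: (1-0.195)·(-2.42,-1.45) + 0.195·(-2.98,0.28) = (-2.5292,-1.1126)
  v8: (1-0.195)·(-0.29,-2.6) + 0.195·(-0.73,-0.78) = (-0.3758,-2.2451)
Perimeter = Σ |v_{i+1} − v_i|:
  edge 1→2: √(-0.6932² + 1.5597²) = 1.7068 (running 1.7068)
  edge 2→3: √(-1.3929² + 1.5262²) = 2.0662 (running 3.7730)
  edge 3→4: √(-1.9905² + 0.1228²) = 1.9943 (running 5.7674)
  edge 4→5: √(-1.7425² + -2.2077²) = 2.8125 (running 8.5798)
  edge 5→6: √(-0.2679² + -1.4066²) = 1.4319 (running 10.0117)
  edge 6→7: √(0.8155² + -1.0580²) = 1.3359 (running 11.3476)
  edge 7→8: √(2.1534² + -1.1324²) = 2.4330 (running 13.7806)
  edge 8→1: √(3.1180² + 2.5961²) = 4.0573 (running 17.8380)
Perimeter = 17.8380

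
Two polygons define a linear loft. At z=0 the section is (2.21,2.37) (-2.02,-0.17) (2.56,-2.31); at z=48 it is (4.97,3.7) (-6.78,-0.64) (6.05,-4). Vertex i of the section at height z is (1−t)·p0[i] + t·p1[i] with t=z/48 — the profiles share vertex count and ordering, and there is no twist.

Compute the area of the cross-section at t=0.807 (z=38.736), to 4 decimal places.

Area at t=0.807: 38.5232

Cross-section at t=0.807: each vertex is (1-t)·p0[i] + t·p1[i].
  v1: (1-0.807)·(2.21,2.37) + 0.807·(4.97,3.7) = (4.4373,3.4433)
  v2: (1-0.807)·(-2.02,-0.17) + 0.807·(-6.78,-0.64) = (-5.8613,-0.5493)
  v3: (1-0.807)·(2.56,-2.31) + 0.807·(6.05,-4) = (5.3764,-3.6738)
Shoelace sum Σ(x_i·y_{i+1} − x_{i+1}·y_i):
  i=1: 4.4373·-0.5493 − -5.8613·3.4433 = +17.7450 (running +17.7450)
  i=2: -5.8613·-3.6738 − 5.3764·-0.5493 = +24.4867 (running +42.2317)
  i=3: 5.3764·3.4433 − 4.4373·-3.6738 = +34.8147 (running +77.0464)
Area = |Σ|/2 = |77.0464|/2 = 38.5232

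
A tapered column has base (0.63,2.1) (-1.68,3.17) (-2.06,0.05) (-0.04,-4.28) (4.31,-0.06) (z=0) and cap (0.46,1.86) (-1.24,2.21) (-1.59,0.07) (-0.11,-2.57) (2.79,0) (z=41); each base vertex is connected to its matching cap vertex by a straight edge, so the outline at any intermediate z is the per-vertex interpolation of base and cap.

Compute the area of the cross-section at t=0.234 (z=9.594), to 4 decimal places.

Cross-section at t=0.234: each vertex is (1-t)·p0[i] + t·p1[i].
  v1: (1-0.234)·(0.63,2.1) + 0.234·(0.46,1.86) = (0.5902,2.0438)
  v2: (1-0.234)·(-1.68,3.17) + 0.234·(-1.24,2.21) = (-1.5770,2.9454)
  v3: (1-0.234)·(-2.06,0.05) + 0.234·(-1.59,0.07) = (-1.9500,0.0547)
  v4: (1-0.234)·(-0.04,-4.28) + 0.234·(-0.11,-2.57) = (-0.0564,-3.8799)
  v5: (1-0.234)·(4.31,-0.06) + 0.234·(2.79,0) = (3.9543,-0.0460)
Shoelace sum Σ(x_i·y_{i+1} − x_{i+1}·y_i):
  i=1: 0.5902·2.9454 − -1.5770·2.0438 = +4.9616 (running +4.9616)
  i=2: -1.5770·0.0547 − -1.9500·2.9454 = +5.6573 (running +10.6189)
  i=3: -1.9500·-3.8799 − -0.0564·0.0547 = +7.5689 (running +18.1878)
  i=4: -0.0564·-0.0460 − 3.9543·-3.8799 = +15.3448 (running +33.5326)
  i=5: 3.9543·2.0438 − 0.5902·-0.0460 = +8.1091 (running +41.6417)
Area = |Σ|/2 = |41.6417|/2 = 20.8209

Area at t=0.234: 20.8209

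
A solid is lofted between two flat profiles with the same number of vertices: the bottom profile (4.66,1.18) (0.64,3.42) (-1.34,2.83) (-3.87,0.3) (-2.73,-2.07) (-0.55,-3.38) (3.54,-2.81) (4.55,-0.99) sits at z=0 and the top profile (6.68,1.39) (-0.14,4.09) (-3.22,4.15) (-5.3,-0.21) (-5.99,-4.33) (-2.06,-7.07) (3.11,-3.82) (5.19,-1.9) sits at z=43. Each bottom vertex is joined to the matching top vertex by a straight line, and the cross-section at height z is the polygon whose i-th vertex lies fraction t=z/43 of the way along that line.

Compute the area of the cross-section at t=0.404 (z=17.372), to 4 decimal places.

Cross-section at t=0.404: each vertex is (1-t)·p0[i] + t·p1[i].
  v1: (1-0.404)·(4.66,1.18) + 0.404·(6.68,1.39) = (5.4761,1.2648)
  v2: (1-0.404)·(0.64,3.42) + 0.404·(-0.14,4.09) = (0.3249,3.6907)
  v3: (1-0.404)·(-1.34,2.83) + 0.404·(-3.22,4.15) = (-2.0995,3.3633)
  v4: (1-0.404)·(-3.87,0.3) + 0.404·(-5.3,-0.21) = (-4.4477,0.0940)
  v5: (1-0.404)·(-2.73,-2.07) + 0.404·(-5.99,-4.33) = (-4.0470,-2.9830)
  v6: (1-0.404)·(-0.55,-3.38) + 0.404·(-2.06,-7.07) = (-1.1600,-4.8708)
  v7: (1-0.404)·(3.54,-2.81) + 0.404·(3.11,-3.82) = (3.3663,-3.2180)
  v8: (1-0.404)·(4.55,-0.99) + 0.404·(5.19,-1.9) = (4.8086,-1.3576)
Shoelace sum Σ(x_i·y_{i+1} − x_{i+1}·y_i):
  i=1: 5.4761·3.6907 − 0.3249·1.2648 = +19.7995 (running +19.7995)
  i=2: 0.3249·3.3633 − -2.0995·3.6907 = +8.8413 (running +28.6409)
  i=3: -2.0995·0.0940 − -4.4477·3.3633 = +14.7617 (running +43.4025)
  i=4: -4.4477·-2.9830 − -4.0470·0.0940 = +13.6480 (running +57.0505)
  i=5: -4.0470·-4.8708 − -1.1600·-2.9830 = +16.2517 (running +73.3022)
  i=6: -1.1600·-3.2180 − 3.3663·-4.8708 = +20.1294 (running +93.4316)
  i=7: 3.3663·-1.3576 − 4.8086·-3.2180 = +10.9039 (running +104.3356)
  i=8: 4.8086·1.2648 − 5.4761·-1.3576 = +13.5166 (running +117.8522)
Area = |Σ|/2 = |117.8522|/2 = 58.9261

Area at t=0.404: 58.9261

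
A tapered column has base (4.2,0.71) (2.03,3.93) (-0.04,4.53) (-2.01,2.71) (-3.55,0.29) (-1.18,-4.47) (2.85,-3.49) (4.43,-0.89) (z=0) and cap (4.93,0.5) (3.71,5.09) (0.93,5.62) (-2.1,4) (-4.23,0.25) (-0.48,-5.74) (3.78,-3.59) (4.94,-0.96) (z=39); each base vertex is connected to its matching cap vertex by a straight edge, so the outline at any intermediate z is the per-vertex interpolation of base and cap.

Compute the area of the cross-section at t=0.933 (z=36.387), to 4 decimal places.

Cross-section at t=0.933: each vertex is (1-t)·p0[i] + t·p1[i].
  v1: (1-0.933)·(4.2,0.71) + 0.933·(4.93,0.5) = (4.8811,0.5141)
  v2: (1-0.933)·(2.03,3.93) + 0.933·(3.71,5.09) = (3.5974,5.0123)
  v3: (1-0.933)·(-0.04,4.53) + 0.933·(0.93,5.62) = (0.8650,5.5470)
  v4: (1-0.933)·(-2.01,2.71) + 0.933·(-2.1,4) = (-2.0940,3.9136)
  v5: (1-0.933)·(-3.55,0.29) + 0.933·(-4.23,0.25) = (-4.1844,0.2527)
  v6: (1-0.933)·(-1.18,-4.47) + 0.933·(-0.48,-5.74) = (-0.5269,-5.6549)
  v7: (1-0.933)·(2.85,-3.49) + 0.933·(3.78,-3.59) = (3.7177,-3.5833)
  v8: (1-0.933)·(4.43,-0.89) + 0.933·(4.94,-0.96) = (4.9058,-0.9553)
Shoelace sum Σ(x_i·y_{i+1} − x_{i+1}·y_i):
  i=1: 4.8811·5.0123 − 3.5974·0.5141 = +22.6161 (running +22.6161)
  i=2: 3.5974·5.5470 − 0.8650·5.0123 = +15.6192 (running +38.2353)
  i=3: 0.8650·3.9136 − -2.0940·5.5470 = +15.0005 (running +53.2357)
  i=4: -2.0940·0.2527 − -4.1844·3.9136 = +15.8470 (running +69.0827)
  i=5: -4.1844·-5.6549 − -0.5269·0.2527 = +23.7958 (running +92.8785)
  i=6: -0.5269·-3.5833 − 3.7177·-5.6549 = +22.9112 (running +115.7897)
  i=7: 3.7177·-0.9553 − 4.9058·-3.5833 = +14.0275 (running +129.8173)
  i=8: 4.9058·0.5141 − 4.8811·-0.9553 = +7.1849 (running +137.0022)
Area = |Σ|/2 = |137.0022|/2 = 68.5011

Area at t=0.933: 68.5011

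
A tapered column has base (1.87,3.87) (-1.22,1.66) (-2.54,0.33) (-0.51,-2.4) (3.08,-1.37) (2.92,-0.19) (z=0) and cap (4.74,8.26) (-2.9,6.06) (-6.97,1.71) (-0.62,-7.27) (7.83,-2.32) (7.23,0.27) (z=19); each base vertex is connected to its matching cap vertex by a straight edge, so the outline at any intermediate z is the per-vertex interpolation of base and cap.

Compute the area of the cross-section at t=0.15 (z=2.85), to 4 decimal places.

Cross-section at t=0.15: each vertex is (1-t)·p0[i] + t·p1[i].
  v1: (1-0.15)·(1.87,3.87) + 0.15·(4.74,8.26) = (2.3005,4.5285)
  v2: (1-0.15)·(-1.22,1.66) + 0.15·(-2.9,6.06) = (-1.4720,2.3200)
  v3: (1-0.15)·(-2.54,0.33) + 0.15·(-6.97,1.71) = (-3.2045,0.5370)
  v4: (1-0.15)·(-0.51,-2.4) + 0.15·(-0.62,-7.27) = (-0.5265,-3.1305)
  v5: (1-0.15)·(3.08,-1.37) + 0.15·(7.83,-2.32) = (3.7925,-1.5125)
  v6: (1-0.15)·(2.92,-0.19) + 0.15·(7.23,0.27) = (3.5665,-0.1210)
Shoelace sum Σ(x_i·y_{i+1} − x_{i+1}·y_i):
  i=1: 2.3005·2.3200 − -1.4720·4.5285 = +12.0031 (running +12.0031)
  i=2: -1.4720·0.5370 − -3.2045·2.3200 = +6.6440 (running +18.6471)
  i=3: -3.2045·-3.1305 − -0.5265·0.5370 = +10.3144 (running +28.9615)
  i=4: -0.5265·-1.5125 − 3.7925·-3.1305 = +12.6688 (running +41.6303)
  i=5: 3.7925·-0.1210 − 3.5665·-1.5125 = +4.9354 (running +46.5657)
  i=6: 3.5665·4.5285 − 2.3005·-0.1210 = +16.4293 (running +62.9950)
Area = |Σ|/2 = |62.9950|/2 = 31.4975

Area at t=0.15: 31.4975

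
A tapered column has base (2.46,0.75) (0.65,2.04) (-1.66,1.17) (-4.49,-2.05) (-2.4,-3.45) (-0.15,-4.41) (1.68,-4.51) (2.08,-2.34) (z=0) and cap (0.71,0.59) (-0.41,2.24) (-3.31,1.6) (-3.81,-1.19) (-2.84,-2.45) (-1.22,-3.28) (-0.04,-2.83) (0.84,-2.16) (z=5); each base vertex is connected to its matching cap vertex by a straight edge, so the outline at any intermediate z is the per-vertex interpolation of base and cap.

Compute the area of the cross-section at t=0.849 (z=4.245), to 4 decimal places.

Cross-section at t=0.849: each vertex is (1-t)·p0[i] + t·p1[i].
  v1: (1-0.849)·(2.46,0.75) + 0.849·(0.71,0.59) = (0.9743,0.6142)
  v2: (1-0.849)·(0.65,2.04) + 0.849·(-0.41,2.24) = (-0.2499,2.2098)
  v3: (1-0.849)·(-1.66,1.17) + 0.849·(-3.31,1.6) = (-3.0608,1.5351)
  v4: (1-0.849)·(-4.49,-2.05) + 0.849·(-3.81,-1.19) = (-3.9127,-1.3199)
  v5: (1-0.849)·(-2.4,-3.45) + 0.849·(-2.84,-2.45) = (-2.7736,-2.6010)
  v6: (1-0.849)·(-0.15,-4.41) + 0.849·(-1.22,-3.28) = (-1.0584,-3.4506)
  v7: (1-0.849)·(1.68,-4.51) + 0.849·(-0.04,-2.83) = (0.2197,-3.0837)
  v8: (1-0.849)·(2.08,-2.34) + 0.849·(0.84,-2.16) = (1.0272,-2.1872)
Shoelace sum Σ(x_i·y_{i+1} − x_{i+1}·y_i):
  i=1: 0.9743·2.2098 − -0.2499·0.6142 = +2.3064 (running +2.3064)
  i=2: -0.2499·1.5351 − -3.0608·2.2098 = +6.3802 (running +8.6866)
  i=3: -3.0608·-1.3199 − -3.9127·1.5351 = +10.0461 (running +18.7327)
  i=4: -3.9127·-2.6010 − -2.7736·-1.3199 = +6.5162 (running +25.2489)
  i=5: -2.7736·-3.4506 − -1.0584·-2.6010 = +6.8176 (running +32.0664)
  i=6: -1.0584·-3.0837 − 0.2197·-3.4506 = +4.0220 (running +36.0885)
  i=7: 0.2197·-2.1872 − 1.0272·-3.0837 = +2.6871 (running +38.7756)
  i=8: 1.0272·0.6142 − 0.9743·-2.1872 = +2.7617 (running +41.5373)
Area = |Σ|/2 = |41.5373|/2 = 20.7687

Area at t=0.849: 20.7687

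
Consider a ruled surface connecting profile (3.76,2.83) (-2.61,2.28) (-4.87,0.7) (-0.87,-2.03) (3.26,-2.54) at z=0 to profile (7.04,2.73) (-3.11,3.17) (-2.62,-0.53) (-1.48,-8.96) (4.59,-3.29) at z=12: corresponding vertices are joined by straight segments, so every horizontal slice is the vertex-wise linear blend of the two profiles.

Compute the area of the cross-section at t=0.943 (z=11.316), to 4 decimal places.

Cross-section at t=0.943: each vertex is (1-t)·p0[i] + t·p1[i].
  v1: (1-0.943)·(3.76,2.83) + 0.943·(7.04,2.73) = (6.8530,2.7357)
  v2: (1-0.943)·(-2.61,2.28) + 0.943·(-3.11,3.17) = (-3.0815,3.1193)
  v3: (1-0.943)·(-4.87,0.7) + 0.943·(-2.62,-0.53) = (-2.7483,-0.4599)
  v4: (1-0.943)·(-0.87,-2.03) + 0.943·(-1.48,-8.96) = (-1.4452,-8.5650)
  v5: (1-0.943)·(3.26,-2.54) + 0.943·(4.59,-3.29) = (4.5142,-3.2473)
Shoelace sum Σ(x_i·y_{i+1} − x_{i+1}·y_i):
  i=1: 6.8530·3.1193 − -3.0815·2.7357 = +29.8065 (running +29.8065)
  i=2: -3.0815·-0.4599 − -2.7483·3.1193 = +9.9897 (running +39.7962)
  i=3: -2.7483·-8.5650 − -1.4452·-0.4599 = +22.8741 (running +62.6703)
  i=4: -1.4452·-3.2473 − 4.5142·-8.5650 = +43.3570 (running +106.0273)
  i=5: 4.5142·2.7357 − 6.8530·-3.2473 = +34.6030 (running +140.6303)
Area = |Σ|/2 = |140.6303|/2 = 70.3152

Area at t=0.943: 70.3152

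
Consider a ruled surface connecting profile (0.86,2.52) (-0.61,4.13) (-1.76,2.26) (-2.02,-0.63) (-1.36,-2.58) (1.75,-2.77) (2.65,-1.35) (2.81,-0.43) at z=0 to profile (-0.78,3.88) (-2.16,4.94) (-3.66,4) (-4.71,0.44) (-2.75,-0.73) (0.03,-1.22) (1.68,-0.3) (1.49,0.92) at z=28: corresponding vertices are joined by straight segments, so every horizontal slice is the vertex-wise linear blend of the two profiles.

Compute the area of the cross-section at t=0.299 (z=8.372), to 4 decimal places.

Area at t=0.299: 22.9911

Cross-section at t=0.299: each vertex is (1-t)·p0[i] + t·p1[i].
  v1: (1-0.299)·(0.86,2.52) + 0.299·(-0.78,3.88) = (0.3696,2.9266)
  v2: (1-0.299)·(-0.61,4.13) + 0.299·(-2.16,4.94) = (-1.0735,4.3722)
  v3: (1-0.299)·(-1.76,2.26) + 0.299·(-3.66,4) = (-2.3281,2.7803)
  v4: (1-0.299)·(-2.02,-0.63) + 0.299·(-4.71,0.44) = (-2.8243,-0.3101)
  v5: (1-0.299)·(-1.36,-2.58) + 0.299·(-2.75,-0.73) = (-1.7756,-2.0269)
  v6: (1-0.299)·(1.75,-2.77) + 0.299·(0.03,-1.22) = (1.2357,-2.3066)
  v7: (1-0.299)·(2.65,-1.35) + 0.299·(1.68,-0.3) = (2.3600,-1.0361)
  v8: (1-0.299)·(2.81,-0.43) + 0.299·(1.49,0.92) = (2.4153,-0.0264)
Shoelace sum Σ(x_i·y_{i+1} − x_{i+1}·y_i):
  i=1: 0.3696·4.3722 − -1.0735·2.9266 = +4.7577 (running +4.7577)
  i=2: -1.0735·2.7803 − -2.3281·4.3722 = +7.1944 (running +11.9522)
  i=3: -2.3281·-0.3101 − -2.8243·2.7803 = +8.5742 (running +20.5264)
  i=4: -2.8243·-2.0269 − -1.7756·-0.3101 = +5.1739 (running +25.7002)
  i=5: -1.7756·-2.3066 − 1.2357·-2.0269 = +6.6002 (running +32.3004)
  i=6: 1.2357·-1.0361 − 2.3600·-2.3066 = +4.1631 (running +36.4635)
  i=7: 2.3600·-0.0264 − 2.4153·-1.0361 = +2.4402 (running +38.9037)
  i=8: 2.4153·2.9266 − 0.3696·-0.0264 = +7.0785 (running +45.9822)
Area = |Σ|/2 = |45.9822|/2 = 22.9911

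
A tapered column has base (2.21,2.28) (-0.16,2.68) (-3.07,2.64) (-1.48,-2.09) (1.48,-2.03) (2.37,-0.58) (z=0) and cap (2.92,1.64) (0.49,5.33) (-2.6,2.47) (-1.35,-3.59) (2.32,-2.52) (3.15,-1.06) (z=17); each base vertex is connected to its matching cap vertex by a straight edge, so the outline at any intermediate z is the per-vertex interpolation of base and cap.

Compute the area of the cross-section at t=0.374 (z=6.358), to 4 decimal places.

Area at t=0.374: 25.4412

Cross-section at t=0.374: each vertex is (1-t)·p0[i] + t·p1[i].
  v1: (1-0.374)·(2.21,2.28) + 0.374·(2.92,1.64) = (2.4755,2.0406)
  v2: (1-0.374)·(-0.16,2.68) + 0.374·(0.49,5.33) = (0.0831,3.6711)
  v3: (1-0.374)·(-3.07,2.64) + 0.374·(-2.6,2.47) = (-2.8942,2.5764)
  v4: (1-0.374)·(-1.48,-2.09) + 0.374·(-1.35,-3.59) = (-1.4314,-2.6510)
  v5: (1-0.374)·(1.48,-2.03) + 0.374·(2.32,-2.52) = (1.7942,-2.2133)
  v6: (1-0.374)·(2.37,-0.58) + 0.374·(3.15,-1.06) = (2.6617,-0.7595)
Shoelace sum Σ(x_i·y_{i+1} − x_{i+1}·y_i):
  i=1: 2.4755·3.6711 − 0.0831·2.0406 = +8.9184 (running +8.9184)
  i=2: 0.0831·2.5764 − -2.8942·3.6711 = +10.8391 (running +19.7574)
  i=3: -2.8942·-2.6510 − -1.4314·2.5764 = +11.3604 (running +31.1179)
  i=4: -1.4314·-2.2133 − 1.7942·-2.6510 = +7.9243 (running +39.0422)
  i=5: 1.7942·-0.7595 − 2.6617·-2.2133 = +4.5284 (running +43.5706)
  i=6: 2.6617·2.0406 − 2.4755·-0.7595 = +7.3118 (running +50.8824)
Area = |Σ|/2 = |50.8824|/2 = 25.4412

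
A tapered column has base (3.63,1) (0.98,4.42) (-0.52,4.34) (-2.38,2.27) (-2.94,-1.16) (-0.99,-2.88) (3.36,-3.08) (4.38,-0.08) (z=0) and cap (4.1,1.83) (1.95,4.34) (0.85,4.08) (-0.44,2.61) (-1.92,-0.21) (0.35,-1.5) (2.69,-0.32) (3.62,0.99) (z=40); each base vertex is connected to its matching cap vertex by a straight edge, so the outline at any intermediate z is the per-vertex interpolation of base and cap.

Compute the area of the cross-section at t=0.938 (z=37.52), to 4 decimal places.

Cross-section at t=0.938: each vertex is (1-t)·p0[i] + t·p1[i].
  v1: (1-0.938)·(3.63,1) + 0.938·(4.1,1.83) = (4.0709,1.7785)
  v2: (1-0.938)·(0.98,4.42) + 0.938·(1.95,4.34) = (1.8899,4.3450)
  v3: (1-0.938)·(-0.52,4.34) + 0.938·(0.85,4.08) = (0.7651,4.0961)
  v4: (1-0.938)·(-2.38,2.27) + 0.938·(-0.44,2.61) = (-0.5603,2.5889)
  v5: (1-0.938)·(-2.94,-1.16) + 0.938·(-1.92,-0.21) = (-1.9832,-0.2689)
  v6: (1-0.938)·(-0.99,-2.88) + 0.938·(0.35,-1.5) = (0.2669,-1.5856)
  v7: (1-0.938)·(3.36,-3.08) + 0.938·(2.69,-0.32) = (2.7315,-0.4911)
  v8: (1-0.938)·(4.38,-0.08) + 0.938·(3.62,0.99) = (3.6671,0.9237)
Shoelace sum Σ(x_i·y_{i+1} − x_{i+1}·y_i):
  i=1: 4.0709·4.3450 − 1.8899·1.7785 = +14.3265 (running +14.3265)
  i=2: 1.8899·4.0961 − 0.7651·4.3450 = +4.4169 (running +18.7435)
  i=3: 0.7651·2.5889 − -0.5603·4.0961 = +4.2757 (running +23.0191)
  i=4: -0.5603·-0.2689 − -1.9832·2.5889 = +5.2851 (running +28.3042)
  i=5: -1.9832·-1.5856 − 0.2669·-0.2689 = +3.2163 (running +31.5206)
  i=6: 0.2669·-0.4911 − 2.7315·-1.5856 = +4.1999 (running +35.7205)
  i=7: 2.7315·0.9237 − 3.6671·-0.4911 = +4.3240 (running +40.0445)
  i=8: 3.6671·1.7785 − 4.0709·0.9237 = +2.7620 (running +42.8065)
Area = |Σ|/2 = |42.8065|/2 = 21.4033

Area at t=0.938: 21.4033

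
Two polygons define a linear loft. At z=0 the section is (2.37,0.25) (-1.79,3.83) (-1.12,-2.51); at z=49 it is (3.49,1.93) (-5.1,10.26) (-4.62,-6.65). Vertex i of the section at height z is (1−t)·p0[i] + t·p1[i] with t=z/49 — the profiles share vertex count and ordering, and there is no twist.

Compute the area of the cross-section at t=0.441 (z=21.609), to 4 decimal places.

Cross-section at t=0.441: each vertex is (1-t)·p0[i] + t·p1[i].
  v1: (1-0.441)·(2.37,0.25) + 0.441·(3.49,1.93) = (2.8639,0.9909)
  v2: (1-0.441)·(-1.79,3.83) + 0.441·(-5.1,10.26) = (-3.2497,6.6656)
  v3: (1-0.441)·(-1.12,-2.51) + 0.441·(-4.62,-6.65) = (-2.6635,-4.3357)
Shoelace sum Σ(x_i·y_{i+1} − x_{i+1}·y_i):
  i=1: 2.8639·6.6656 − -3.2497·0.9909 = +22.3099 (running +22.3099)
  i=2: -3.2497·-4.3357 − -2.6635·6.6656 = +31.8438 (running +54.1537)
  i=3: -2.6635·0.9909 − 2.8639·-4.3357 = +9.7780 (running +63.9317)
Area = |Σ|/2 = |63.9317|/2 = 31.9659

Area at t=0.441: 31.9659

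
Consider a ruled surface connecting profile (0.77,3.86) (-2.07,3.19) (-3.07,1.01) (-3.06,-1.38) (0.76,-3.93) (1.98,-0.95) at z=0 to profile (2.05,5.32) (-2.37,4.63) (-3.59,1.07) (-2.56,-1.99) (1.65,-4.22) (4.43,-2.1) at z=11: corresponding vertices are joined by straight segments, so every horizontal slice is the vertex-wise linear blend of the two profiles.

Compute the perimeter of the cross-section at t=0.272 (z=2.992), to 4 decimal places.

Cross-section at t=0.272: each vertex is (1-t)·p0[i] + t·p1[i].
  v1: (1-0.272)·(0.77,3.86) + 0.272·(2.05,5.32) = (1.1182,4.2571)
  v2: (1-0.272)·(-2.07,3.19) + 0.272·(-2.37,4.63) = (-2.1516,3.5817)
  v3: (1-0.272)·(-3.07,1.01) + 0.272·(-3.59,1.07) = (-3.2114,1.0263)
  v4: (1-0.272)·(-3.06,-1.38) + 0.272·(-2.56,-1.99) = (-2.9240,-1.5459)
  v5: (1-0.272)·(0.76,-3.93) + 0.272·(1.65,-4.22) = (1.0021,-4.0089)
  v6: (1-0.272)·(1.98,-0.95) + 0.272·(4.43,-2.1) = (2.6464,-1.2628)
Perimeter = Σ |v_{i+1} − v_i|:
  edge 1→2: √(-3.2698² + -0.6754²) = 3.3388 (running 3.3388)
  edge 2→3: √(-1.0598² + -2.5554²) = 2.7664 (running 6.1052)
  edge 3→4: √(0.2874² + -2.5722²) = 2.5883 (running 8.6935)
  edge 4→5: √(3.9261² + -2.4630²) = 4.6347 (running 13.3282)
  edge 5→6: √(1.6443² + 2.7461²) = 3.2007 (running 16.5289)
  edge 6→1: √(-1.5282² + 5.5199²) = 5.7276 (running 22.2565)
Perimeter = 22.2565

Perimeter at t=0.272: 22.2565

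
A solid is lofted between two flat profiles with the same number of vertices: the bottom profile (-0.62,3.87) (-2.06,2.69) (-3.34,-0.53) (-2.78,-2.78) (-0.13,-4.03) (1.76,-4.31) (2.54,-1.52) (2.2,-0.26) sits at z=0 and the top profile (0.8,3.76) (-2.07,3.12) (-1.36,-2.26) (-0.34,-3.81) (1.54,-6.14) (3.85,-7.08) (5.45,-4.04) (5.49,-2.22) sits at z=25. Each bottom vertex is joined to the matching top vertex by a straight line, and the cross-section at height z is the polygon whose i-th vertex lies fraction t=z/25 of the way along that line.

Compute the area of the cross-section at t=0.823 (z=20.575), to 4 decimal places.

Cross-section at t=0.823: each vertex is (1-t)·p0[i] + t·p1[i].
  v1: (1-0.823)·(-0.62,3.87) + 0.823·(0.8,3.76) = (0.5487,3.7795)
  v2: (1-0.823)·(-2.06,2.69) + 0.823·(-2.07,3.12) = (-2.0682,3.0439)
  v3: (1-0.823)·(-3.34,-0.53) + 0.823·(-1.36,-2.26) = (-1.7105,-1.9538)
  v4: (1-0.823)·(-2.78,-2.78) + 0.823·(-0.34,-3.81) = (-0.7719,-3.6277)
  v5: (1-0.823)·(-0.13,-4.03) + 0.823·(1.54,-6.14) = (1.2444,-5.7665)
  v6: (1-0.823)·(1.76,-4.31) + 0.823·(3.85,-7.08) = (3.4801,-6.5897)
  v7: (1-0.823)·(2.54,-1.52) + 0.823·(5.45,-4.04) = (4.9349,-3.5940)
  v8: (1-0.823)·(2.2,-0.26) + 0.823·(5.49,-2.22) = (4.9077,-1.8731)
Shoelace sum Σ(x_i·y_{i+1} − x_{i+1}·y_i):
  i=1: 0.5487·3.0439 − -2.0682·3.7795 = +9.4869 (running +9.4869)
  i=2: -2.0682·-1.9538 − -1.7105·3.0439 = +9.2473 (running +18.7342)
  i=3: -1.7105·-3.6277 − -0.7719·-1.9538 = +4.6969 (running +23.4311)
  i=4: -0.7719·-5.7665 − 1.2444·-3.6277 = +8.9654 (running +32.3965)
  i=5: 1.2444·-6.5897 − 3.4801·-5.7665 = +11.8676 (running +44.2642)
  i=6: 3.4801·-3.5940 − 4.9349·-6.5897 = +20.0125 (running +64.2767)
  i=7: 4.9349·-1.8731 − 4.9077·-3.5940 = +8.3945 (running +72.6711)
  i=8: 4.9077·3.7795 − 0.5487·-1.8731 = +19.5761 (running +92.2472)
Area = |Σ|/2 = |92.2472|/2 = 46.1236

Area at t=0.823: 46.1236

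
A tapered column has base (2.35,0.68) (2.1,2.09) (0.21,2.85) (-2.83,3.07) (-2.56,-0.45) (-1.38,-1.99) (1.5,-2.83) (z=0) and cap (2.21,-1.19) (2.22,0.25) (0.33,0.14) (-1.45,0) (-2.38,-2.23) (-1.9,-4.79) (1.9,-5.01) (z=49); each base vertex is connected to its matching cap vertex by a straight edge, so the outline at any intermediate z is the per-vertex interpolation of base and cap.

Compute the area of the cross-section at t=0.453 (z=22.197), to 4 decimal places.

Cross-section at t=0.453: each vertex is (1-t)·p0[i] + t·p1[i].
  v1: (1-0.453)·(2.35,0.68) + 0.453·(2.21,-1.19) = (2.2866,-0.1671)
  v2: (1-0.453)·(2.1,2.09) + 0.453·(2.22,0.25) = (2.1544,1.2565)
  v3: (1-0.453)·(0.21,2.85) + 0.453·(0.33,0.14) = (0.2644,1.6224)
  v4: (1-0.453)·(-2.83,3.07) + 0.453·(-1.45,0) = (-2.2049,1.6793)
  v5: (1-0.453)·(-2.56,-0.45) + 0.453·(-2.38,-2.23) = (-2.4785,-1.2563)
  v6: (1-0.453)·(-1.38,-1.99) + 0.453·(-1.9,-4.79) = (-1.6156,-3.2584)
  v7: (1-0.453)·(1.5,-2.83) + 0.453·(1.9,-5.01) = (1.6812,-3.8175)
Shoelace sum Σ(x_i·y_{i+1} − x_{i+1}·y_i):
  i=1: 2.2866·1.2565 − 2.1544·-0.1671 = +3.2331 (running +3.2331)
  i=2: 2.1544·1.6224 − 0.2644·1.2565 = +3.1630 (running +6.3961)
  i=3: 0.2644·1.6793 − -2.2049·1.6224 = +4.0210 (running +10.4171)
  i=4: -2.2049·-1.2563 − -2.4785·1.6793 = +6.9321 (running +17.3492)
  i=5: -2.4785·-3.2584 − -1.6156·-1.2563 = +6.0461 (running +23.3953)
  i=6: -1.6156·-3.8175 − 1.6812·-3.2584 = +11.6455 (running +35.0408)
  i=7: 1.6812·-0.1671 − 2.2866·-3.8175 = +8.4482 (running +43.4890)
Area = |Σ|/2 = |43.4890|/2 = 21.7445

Area at t=0.453: 21.7445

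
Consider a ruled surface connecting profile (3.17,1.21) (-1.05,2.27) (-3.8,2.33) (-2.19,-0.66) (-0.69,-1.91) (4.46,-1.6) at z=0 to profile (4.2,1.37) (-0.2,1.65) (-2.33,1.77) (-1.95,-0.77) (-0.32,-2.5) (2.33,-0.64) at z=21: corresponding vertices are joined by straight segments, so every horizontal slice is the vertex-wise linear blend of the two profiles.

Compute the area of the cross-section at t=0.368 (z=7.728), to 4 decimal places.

Area at t=0.368: 20.8497

Cross-section at t=0.368: each vertex is (1-t)·p0[i] + t·p1[i].
  v1: (1-0.368)·(3.17,1.21) + 0.368·(4.2,1.37) = (3.5490,1.2689)
  v2: (1-0.368)·(-1.05,2.27) + 0.368·(-0.2,1.65) = (-0.7372,2.0418)
  v3: (1-0.368)·(-3.8,2.33) + 0.368·(-2.33,1.77) = (-3.2590,2.1239)
  v4: (1-0.368)·(-2.19,-0.66) + 0.368·(-1.95,-0.77) = (-2.1017,-0.7005)
  v5: (1-0.368)·(-0.69,-1.91) + 0.368·(-0.32,-2.5) = (-0.5538,-2.1271)
  v6: (1-0.368)·(4.46,-1.6) + 0.368·(2.33,-0.64) = (3.6762,-1.2467)
Shoelace sum Σ(x_i·y_{i+1} − x_{i+1}·y_i):
  i=1: 3.5490·2.0418 − -0.7372·1.2689 = +8.1820 (running +8.1820)
  i=2: -0.7372·2.1239 − -3.2590·2.0418 = +5.0887 (running +13.2707)
  i=3: -3.2590·-0.7005 − -2.1017·2.1239 = +6.7467 (running +20.0174)
  i=4: -2.1017·-2.1271 − -0.5538·-0.7005 = +4.0826 (running +24.0999)
  i=5: -0.5538·-1.2467 − 3.6762·-2.1271 = +8.5101 (running +32.6101)
  i=6: 3.6762·1.2689 − 3.5490·-1.2467 = +9.0893 (running +41.6993)
Area = |Σ|/2 = |41.6993|/2 = 20.8497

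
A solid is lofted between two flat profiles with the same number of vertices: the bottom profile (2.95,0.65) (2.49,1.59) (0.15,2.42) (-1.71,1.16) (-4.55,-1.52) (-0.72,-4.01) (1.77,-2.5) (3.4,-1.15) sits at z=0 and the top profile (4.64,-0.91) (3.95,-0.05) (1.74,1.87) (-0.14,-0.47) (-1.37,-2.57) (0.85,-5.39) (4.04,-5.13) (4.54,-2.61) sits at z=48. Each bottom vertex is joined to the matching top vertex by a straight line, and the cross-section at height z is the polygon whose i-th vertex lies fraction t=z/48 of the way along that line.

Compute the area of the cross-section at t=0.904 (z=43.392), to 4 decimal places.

Area at t=0.904: 28.9331

Cross-section at t=0.904: each vertex is (1-t)·p0[i] + t·p1[i].
  v1: (1-0.904)·(2.95,0.65) + 0.904·(4.64,-0.91) = (4.4778,-0.7602)
  v2: (1-0.904)·(2.49,1.59) + 0.904·(3.95,-0.05) = (3.8098,0.1074)
  v3: (1-0.904)·(0.15,2.42) + 0.904·(1.74,1.87) = (1.5874,1.9228)
  v4: (1-0.904)·(-1.71,1.16) + 0.904·(-0.14,-0.47) = (-0.2907,-0.3135)
  v5: (1-0.904)·(-4.55,-1.52) + 0.904·(-1.37,-2.57) = (-1.6753,-2.4692)
  v6: (1-0.904)·(-0.72,-4.01) + 0.904·(0.85,-5.39) = (0.6993,-5.2575)
  v7: (1-0.904)·(1.77,-2.5) + 0.904·(4.04,-5.13) = (3.8221,-4.8775)
  v8: (1-0.904)·(3.4,-1.15) + 0.904·(4.54,-2.61) = (4.4306,-2.4698)
Shoelace sum Σ(x_i·y_{i+1} − x_{i+1}·y_i):
  i=1: 4.4778·0.1074 − 3.8098·-0.7602 = +3.3775 (running +3.3775)
  i=2: 3.8098·1.9228 − 1.5874·0.1074 = +7.1550 (running +10.5325)
  i=3: 1.5874·-0.3135 − -0.2907·1.9228 = +0.0613 (running +10.5938)
  i=4: -0.2907·-2.4692 − -1.6753·-0.3135 = +0.1926 (running +10.7864)
  i=5: -1.6753·-5.2575 − 0.6993·-2.4692 = +10.5345 (running +21.3209)
  i=6: 0.6993·-4.8775 − 3.8221·-5.2575 = +16.6839 (running +38.0048)
  i=7: 3.8221·-2.4698 − 4.4306·-4.8775 = +12.1702 (running +50.1750)
  i=8: 4.4306·-0.7602 − 4.4778·-2.4698 = +7.6911 (running +57.8661)
Area = |Σ|/2 = |57.8661|/2 = 28.9331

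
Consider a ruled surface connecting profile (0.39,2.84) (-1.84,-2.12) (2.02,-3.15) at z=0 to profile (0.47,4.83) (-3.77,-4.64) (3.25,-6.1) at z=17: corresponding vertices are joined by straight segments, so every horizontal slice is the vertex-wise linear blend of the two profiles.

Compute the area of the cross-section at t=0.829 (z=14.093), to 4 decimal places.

Area at t=0.829: 30.8836

Cross-section at t=0.829: each vertex is (1-t)·p0[i] + t·p1[i].
  v1: (1-0.829)·(0.39,2.84) + 0.829·(0.47,4.83) = (0.4563,4.4897)
  v2: (1-0.829)·(-1.84,-2.12) + 0.829·(-3.77,-4.64) = (-3.4400,-4.2091)
  v3: (1-0.829)·(2.02,-3.15) + 0.829·(3.25,-6.1) = (3.0397,-5.5955)
Shoelace sum Σ(x_i·y_{i+1} − x_{i+1}·y_i):
  i=1: 0.4563·-4.2091 − -3.4400·4.4897 = +13.5238 (running +13.5238)
  i=2: -3.4400·-5.5955 − 3.0397·-4.2091 = +32.0427 (running +45.5665)
  i=3: 3.0397·4.4897 − 0.4563·-5.5955 = +16.2006 (running +61.7671)
Area = |Σ|/2 = |61.7671|/2 = 30.8836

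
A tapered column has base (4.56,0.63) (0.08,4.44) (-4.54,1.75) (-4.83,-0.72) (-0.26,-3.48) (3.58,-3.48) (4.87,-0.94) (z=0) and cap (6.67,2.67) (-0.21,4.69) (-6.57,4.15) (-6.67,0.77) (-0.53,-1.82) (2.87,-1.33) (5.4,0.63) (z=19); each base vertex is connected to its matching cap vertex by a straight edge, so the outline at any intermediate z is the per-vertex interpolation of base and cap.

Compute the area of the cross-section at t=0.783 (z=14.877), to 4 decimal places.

Area at t=0.783: 59.3461

Cross-section at t=0.783: each vertex is (1-t)·p0[i] + t·p1[i].
  v1: (1-0.783)·(4.56,0.63) + 0.783·(6.67,2.67) = (6.2121,2.2273)
  v2: (1-0.783)·(0.08,4.44) + 0.783·(-0.21,4.69) = (-0.1471,4.6358)
  v3: (1-0.783)·(-4.54,1.75) + 0.783·(-6.57,4.15) = (-6.1295,3.6292)
  v4: (1-0.783)·(-4.83,-0.72) + 0.783·(-6.67,0.77) = (-6.2707,0.4467)
  v5: (1-0.783)·(-0.26,-3.48) + 0.783·(-0.53,-1.82) = (-0.4714,-2.1802)
  v6: (1-0.783)·(3.58,-3.48) + 0.783·(2.87,-1.33) = (3.0241,-1.7965)
  v7: (1-0.783)·(4.87,-0.94) + 0.783·(5.4,0.63) = (5.2850,0.2893)
Shoelace sum Σ(x_i·y_{i+1} − x_{i+1}·y_i):
  i=1: 6.2121·4.6358 − -0.1471·2.2273 = +29.1255 (running +29.1255)
  i=2: -0.1471·3.6292 − -6.1295·4.6358 = +27.8810 (running +57.0065)
  i=3: -6.1295·0.4467 − -6.2707·3.6292 = +20.0198 (running +77.0263)
  i=4: -6.2707·-2.1802 − -0.4714·0.4467 = +13.8821 (running +90.9084)
  i=5: -0.4714·-1.7965 − 3.0241·-2.1802 = +7.4400 (running +98.3485)
  i=6: 3.0241·0.2893 − 5.2850·-1.7965 = +10.3696 (running +108.7181)
  i=7: 5.2850·2.2273 − 6.2121·0.2893 = +9.9741 (running +118.6923)
Area = |Σ|/2 = |118.6923|/2 = 59.3461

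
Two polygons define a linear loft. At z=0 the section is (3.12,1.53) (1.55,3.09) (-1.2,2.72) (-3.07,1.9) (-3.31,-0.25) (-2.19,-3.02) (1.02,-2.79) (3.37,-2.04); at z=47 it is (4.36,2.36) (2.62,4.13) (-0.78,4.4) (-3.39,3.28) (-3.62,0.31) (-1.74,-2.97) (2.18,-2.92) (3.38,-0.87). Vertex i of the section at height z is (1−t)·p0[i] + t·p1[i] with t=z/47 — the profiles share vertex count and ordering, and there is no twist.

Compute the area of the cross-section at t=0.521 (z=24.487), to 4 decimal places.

Cross-section at t=0.521: each vertex is (1-t)·p0[i] + t·p1[i].
  v1: (1-0.521)·(3.12,1.53) + 0.521·(4.36,2.36) = (3.7660,1.9624)
  v2: (1-0.521)·(1.55,3.09) + 0.521·(2.62,4.13) = (2.1075,3.6318)
  v3: (1-0.521)·(-1.2,2.72) + 0.521·(-0.78,4.4) = (-0.9812,3.5953)
  v4: (1-0.521)·(-3.07,1.9) + 0.521·(-3.39,3.28) = (-3.2367,2.6190)
  v5: (1-0.521)·(-3.31,-0.25) + 0.521·(-3.62,0.31) = (-3.4715,0.0418)
  v6: (1-0.521)·(-2.19,-3.02) + 0.521·(-1.74,-2.97) = (-1.9556,-2.9939)
  v7: (1-0.521)·(1.02,-2.79) + 0.521·(2.18,-2.92) = (1.6244,-2.8577)
  v8: (1-0.521)·(3.37,-2.04) + 0.521·(3.38,-0.87) = (3.3752,-1.4304)
Shoelace sum Σ(x_i·y_{i+1} − x_{i+1}·y_i):
  i=1: 3.7660·3.6318 − 2.1075·1.9624 = +9.5419 (running +9.5419)
  i=2: 2.1075·3.5953 − -0.9812·3.6318 = +11.1404 (running +20.6823)
  i=3: -0.9812·2.6190 − -3.2367·3.5953 = +9.0672 (running +29.7495)
  i=4: -3.2367·0.0418 − -3.4715·2.6190 = +8.9566 (running +38.7062)
  i=5: -3.4715·-2.9939 − -1.9556·0.0418 = +10.4752 (running +49.1814)
  i=6: -1.9556·-2.8577 − 1.6244·-2.9939 = +10.4517 (running +59.6331)
  i=7: 1.6244·-1.4304 − 3.3752·-2.8577 = +7.3219 (running +66.9550)
  i=8: 3.3752·1.9624 − 3.7660·-1.4304 = +12.0107 (running +78.9657)
Area = |Σ|/2 = |78.9657|/2 = 39.4828

Area at t=0.521: 39.4828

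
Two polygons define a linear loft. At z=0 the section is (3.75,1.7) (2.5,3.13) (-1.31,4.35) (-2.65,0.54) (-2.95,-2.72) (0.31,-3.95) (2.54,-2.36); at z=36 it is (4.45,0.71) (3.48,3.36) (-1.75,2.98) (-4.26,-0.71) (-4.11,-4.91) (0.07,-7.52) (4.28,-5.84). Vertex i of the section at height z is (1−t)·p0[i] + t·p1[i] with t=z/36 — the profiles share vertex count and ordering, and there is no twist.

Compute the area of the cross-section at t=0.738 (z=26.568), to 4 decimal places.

Area at t=0.738: 65.3180

Cross-section at t=0.738: each vertex is (1-t)·p0[i] + t·p1[i].
  v1: (1-0.738)·(3.75,1.7) + 0.738·(4.45,0.71) = (4.2666,0.9694)
  v2: (1-0.738)·(2.5,3.13) + 0.738·(3.48,3.36) = (3.2232,3.2997)
  v3: (1-0.738)·(-1.31,4.35) + 0.738·(-1.75,2.98) = (-1.6347,3.3389)
  v4: (1-0.738)·(-2.65,0.54) + 0.738·(-4.26,-0.71) = (-3.8382,-0.3825)
  v5: (1-0.738)·(-2.95,-2.72) + 0.738·(-4.11,-4.91) = (-3.8061,-4.3362)
  v6: (1-0.738)·(0.31,-3.95) + 0.738·(0.07,-7.52) = (0.1329,-6.5847)
  v7: (1-0.738)·(2.54,-2.36) + 0.738·(4.28,-5.84) = (3.8241,-4.9282)
Shoelace sum Σ(x_i·y_{i+1} − x_{i+1}·y_i):
  i=1: 4.2666·3.2997 − 3.2232·0.9694 = +10.9541 (running +10.9541)
  i=2: 3.2232·3.3389 − -1.6347·3.2997 = +16.1564 (running +27.1105)
  i=3: -1.6347·-0.3825 − -3.8382·3.3389 = +13.4407 (running +40.5512)
  i=4: -3.8382·-4.3362 − -3.8061·-0.3825 = +15.1874 (running +55.7386)
  i=5: -3.8061·-6.5847 − 0.1329·-4.3362 = +25.6379 (running +81.3765)
  i=6: 0.1329·-4.9282 − 3.8241·-6.5847 = +24.5257 (running +105.9022)
  i=7: 3.8241·0.9694 − 4.2666·-4.9282 = +24.7339 (running +130.6360)
Area = |Σ|/2 = |130.6360|/2 = 65.3180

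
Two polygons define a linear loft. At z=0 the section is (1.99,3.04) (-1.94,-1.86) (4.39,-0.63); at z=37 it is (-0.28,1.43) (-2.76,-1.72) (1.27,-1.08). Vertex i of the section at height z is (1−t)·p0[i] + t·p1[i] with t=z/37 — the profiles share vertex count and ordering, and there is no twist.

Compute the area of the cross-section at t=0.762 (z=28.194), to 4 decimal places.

Cross-section at t=0.762: each vertex is (1-t)·p0[i] + t·p1[i].
  v1: (1-0.762)·(1.99,3.04) + 0.762·(-0.28,1.43) = (0.2603,1.8132)
  v2: (1-0.762)·(-1.94,-1.86) + 0.762·(-2.76,-1.72) = (-2.5648,-1.7533)
  v3: (1-0.762)·(4.39,-0.63) + 0.762·(1.27,-1.08) = (2.0126,-0.9729)
Shoelace sum Σ(x_i·y_{i+1} − x_{i+1}·y_i):
  i=1: 0.2603·-1.7533 − -2.5648·1.8132 = +4.1942 (running +4.1942)
  i=2: -2.5648·-0.9729 − 2.0126·-1.7533 = +6.0240 (running +10.2182)
  i=3: 2.0126·1.8132 − 0.2603·-0.9729 = +3.9023 (running +14.1205)
Area = |Σ|/2 = |14.1205|/2 = 7.0603

Area at t=0.762: 7.0603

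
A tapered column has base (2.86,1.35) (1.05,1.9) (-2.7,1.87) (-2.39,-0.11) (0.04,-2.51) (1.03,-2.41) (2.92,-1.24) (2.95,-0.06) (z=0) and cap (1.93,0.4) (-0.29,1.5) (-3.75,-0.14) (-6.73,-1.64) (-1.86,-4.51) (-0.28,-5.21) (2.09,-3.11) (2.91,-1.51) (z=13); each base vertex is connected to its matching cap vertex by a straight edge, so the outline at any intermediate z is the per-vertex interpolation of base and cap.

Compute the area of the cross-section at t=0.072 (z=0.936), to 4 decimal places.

Cross-section at t=0.072: each vertex is (1-t)·p0[i] + t·p1[i].
  v1: (1-0.072)·(2.86,1.35) + 0.072·(1.93,0.4) = (2.7930,1.2816)
  v2: (1-0.072)·(1.05,1.9) + 0.072·(-0.29,1.5) = (0.9535,1.8712)
  v3: (1-0.072)·(-2.7,1.87) + 0.072·(-3.75,-0.14) = (-2.7756,1.7253)
  v4: (1-0.072)·(-2.39,-0.11) + 0.072·(-6.73,-1.64) = (-2.7025,-0.2202)
  v5: (1-0.072)·(0.04,-2.51) + 0.072·(-1.86,-4.51) = (-0.0968,-2.6540)
  v6: (1-0.072)·(1.03,-2.41) + 0.072·(-0.28,-5.21) = (0.9357,-2.6116)
  v7: (1-0.072)·(2.92,-1.24) + 0.072·(2.09,-3.11) = (2.8602,-1.3746)
  v8: (1-0.072)·(2.95,-0.06) + 0.072·(2.91,-1.51) = (2.9471,-0.1644)
Shoelace sum Σ(x_i·y_{i+1} − x_{i+1}·y_i):
  i=1: 2.7930·1.8712 − 0.9535·1.2816 = +4.0043 (running +4.0043)
  i=2: 0.9535·1.7253 − -2.7756·1.8712 = +6.8388 (running +10.8431)
  i=3: -2.7756·-0.2202 − -2.7025·1.7253 = +5.2736 (running +16.1167)
  i=4: -2.7025·-2.6540 − -0.0968·-0.2202 = +7.1511 (running +23.2678)
  i=5: -0.0968·-2.6116 − 0.9357·-2.6540 = +2.7361 (running +26.0039)
  i=6: 0.9357·-1.3746 − 2.8602·-2.6116 = +6.1836 (running +32.1875)
  i=7: 2.8602·-0.1644 − 2.9471·-1.3746 = +3.5810 (running +35.7685)
  i=8: 2.9471·1.2816 − 2.7930·-0.1644 = +4.2362 (running +40.0047)
Area = |Σ|/2 = |40.0047|/2 = 20.0023

Area at t=0.072: 20.0023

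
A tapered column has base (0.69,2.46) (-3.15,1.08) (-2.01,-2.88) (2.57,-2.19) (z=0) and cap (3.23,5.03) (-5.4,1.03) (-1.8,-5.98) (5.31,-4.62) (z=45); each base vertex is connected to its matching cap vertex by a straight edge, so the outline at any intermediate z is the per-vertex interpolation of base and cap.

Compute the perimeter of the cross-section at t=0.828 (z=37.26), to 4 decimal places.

Perimeter at t=0.828: 31.6117

Cross-section at t=0.828: each vertex is (1-t)·p0[i] + t·p1[i].
  v1: (1-0.828)·(0.69,2.46) + 0.828·(3.23,5.03) = (2.7931,4.5880)
  v2: (1-0.828)·(-3.15,1.08) + 0.828·(-5.4,1.03) = (-5.0130,1.0386)
  v3: (1-0.828)·(-2.01,-2.88) + 0.828·(-1.8,-5.98) = (-1.8361,-5.4468)
  v4: (1-0.828)·(2.57,-2.19) + 0.828·(5.31,-4.62) = (4.8387,-4.2020)
Perimeter = Σ |v_{i+1} − v_i|:
  edge 1→2: √(-7.8061² + -3.5494²) = 8.5752 (running 8.5752)
  edge 2→3: √(3.1769² + -6.4854²) = 7.2217 (running 15.7969)
  edge 3→4: √(6.6748² + 1.2448²) = 6.7899 (running 22.5868)
  edge 4→1: √(-2.0456² + 8.7900²) = 9.0249 (running 31.6117)
Perimeter = 31.6117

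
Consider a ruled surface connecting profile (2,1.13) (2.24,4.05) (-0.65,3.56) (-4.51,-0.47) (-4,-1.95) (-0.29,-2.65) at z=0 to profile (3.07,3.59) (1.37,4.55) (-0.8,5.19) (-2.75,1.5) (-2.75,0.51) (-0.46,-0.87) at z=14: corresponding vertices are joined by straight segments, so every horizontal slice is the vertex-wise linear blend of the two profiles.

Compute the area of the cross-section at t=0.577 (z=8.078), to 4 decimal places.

Cross-section at t=0.577: each vertex is (1-t)·p0[i] + t·p1[i].
  v1: (1-0.577)·(2,1.13) + 0.577·(3.07,3.59) = (2.6174,2.5494)
  v2: (1-0.577)·(2.24,4.05) + 0.577·(1.37,4.55) = (1.7380,4.3385)
  v3: (1-0.577)·(-0.65,3.56) + 0.577·(-0.8,5.19) = (-0.7366,4.5005)
  v4: (1-0.577)·(-4.51,-0.47) + 0.577·(-2.75,1.5) = (-3.4945,0.6667)
  v5: (1-0.577)·(-4,-1.95) + 0.577·(-2.75,0.51) = (-3.2788,-0.5306)
  v6: (1-0.577)·(-0.29,-2.65) + 0.577·(-0.46,-0.87) = (-0.3881,-1.6229)
Shoelace sum Σ(x_i·y_{i+1} − x_{i+1}·y_i):
  i=1: 2.6174·4.3385 − 1.7380·2.5494 = +6.9246 (running +6.9246)
  i=2: 1.7380·4.5005 − -0.7366·4.3385 = +11.0175 (running +17.9421)
  i=3: -0.7366·0.6667 − -3.4945·4.5005 = +15.2359 (running +33.1780)
  i=4: -3.4945·-0.5306 − -3.2788·0.6667 = +4.0400 (running +37.2180)
  i=5: -3.2788·-1.6229 − -0.3881·-0.5306 = +5.1153 (running +42.3333)
  i=6: -0.3881·2.5494 − 2.6174·-1.6229 = +3.2585 (running +45.5917)
Area = |Σ|/2 = |45.5917|/2 = 22.7959

Area at t=0.577: 22.7959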